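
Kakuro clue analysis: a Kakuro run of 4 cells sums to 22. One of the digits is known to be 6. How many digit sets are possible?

4 distinct digits from 1–9 sum between 10 and 30.
Keeping only sets containing 6.
Enumerating: {1,6,7,8}, {2,5,6,9}, {3,4,6,9}, {3,5,6,8}, {4,5,6,7}.

5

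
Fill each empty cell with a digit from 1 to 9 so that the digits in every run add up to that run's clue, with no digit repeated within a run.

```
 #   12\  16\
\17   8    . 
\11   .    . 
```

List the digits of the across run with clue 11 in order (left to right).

4 7

17 in 2 cells must be {8,9}; 16 in 2 cells must be {7,9}.
R1C2 = 17 − 8 = 9 completes the 17 across.
R2C1 = 12 − 8 = 4 completes the 12 down.
R2C2 = 11 − 4 = 7 completes the 11 across.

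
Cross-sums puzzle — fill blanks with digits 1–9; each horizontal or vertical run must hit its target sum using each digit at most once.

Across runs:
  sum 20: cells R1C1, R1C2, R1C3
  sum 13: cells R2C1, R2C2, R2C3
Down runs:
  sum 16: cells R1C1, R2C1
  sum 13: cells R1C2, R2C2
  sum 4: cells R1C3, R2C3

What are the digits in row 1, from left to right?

9 8 3

16 in 2 cells must be {7,9}; 4 in 2 cells must be {1,3}.
The 20 across and the 4 down share only 3, so R1C3 = 3.
R2C3 = 4 − 3 = 1 completes the 4 down.
Given what's placed, R1C1 must be 9 to fit the 20 across and 16 down.
R1C2 = 20 − 12 = 8 completes the 20 across.
R2C1 = 16 − 9 = 7 completes the 16 down.
R2C2 = 13 − 8 = 5 completes the 13 across.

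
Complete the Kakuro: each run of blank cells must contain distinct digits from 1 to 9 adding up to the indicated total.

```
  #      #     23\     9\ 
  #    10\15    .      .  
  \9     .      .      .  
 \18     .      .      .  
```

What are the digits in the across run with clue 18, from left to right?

9 8 1

23 in 3 cells must be {6,8,9}.
Only 6 fits R1C3 under both its across sum 15 and down sum 9.
The 9 across and the 23 down share only 6, so R2C2 = 6.
R1C2 = 15 − 6 = 9 completes the 15 across.
R3C2 = 23 − 15 = 8 completes the 23 down.
R3C3 = 1: the only remaining digit allowed by both the 18 across and the 9 down.
R2C3 = 9 − 7 = 2 completes the 9 down.
R3C1 = 18 − 9 = 9 completes the 18 across.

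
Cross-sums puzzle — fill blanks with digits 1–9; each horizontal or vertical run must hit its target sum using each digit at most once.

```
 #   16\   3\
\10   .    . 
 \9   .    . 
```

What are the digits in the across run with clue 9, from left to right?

16 in 2 cells must be {7,9}; 3 in 2 cells must be {1,2}.
The 9 across and the 16 down share only 7, so R2C1 = 7.
R2C2 = 9 − 7 = 2 completes the 9 across.
R1C1 = 16 − 7 = 9 completes the 16 down.
R1C2 = 10 − 9 = 1 completes the 10 across.

7 2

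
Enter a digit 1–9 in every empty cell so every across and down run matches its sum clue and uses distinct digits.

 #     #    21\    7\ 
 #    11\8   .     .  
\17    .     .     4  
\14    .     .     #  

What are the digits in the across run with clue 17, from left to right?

6 7 4

R1C3 = 7 − 4 = 3 completes the 7 down.
R1C2 = 8 − 3 = 5 completes the 8 across.
Given what's placed, R2C2 must be 7 to fit the 17 across and 21 down.
R3C2 = 21 − 12 = 9 completes the 21 down.
R2C1 = 17 − 11 = 6 completes the 17 across.
R3C1 = 14 − 9 = 5 completes the 14 across.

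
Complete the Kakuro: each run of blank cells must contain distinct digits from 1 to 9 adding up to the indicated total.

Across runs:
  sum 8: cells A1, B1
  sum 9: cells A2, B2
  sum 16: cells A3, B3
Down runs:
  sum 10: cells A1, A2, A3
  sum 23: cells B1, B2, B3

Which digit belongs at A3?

7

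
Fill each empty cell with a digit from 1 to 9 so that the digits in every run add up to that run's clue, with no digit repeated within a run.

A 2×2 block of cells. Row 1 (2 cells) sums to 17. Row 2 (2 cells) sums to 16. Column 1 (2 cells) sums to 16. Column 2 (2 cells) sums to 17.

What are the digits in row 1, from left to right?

9 8

17 in 2 cells must be {8,9}; 16 in 2 cells must be {7,9}.
The 17 across and the 16 down share only 9, so (1,1) = 9.
(1,2) = 17 − 9 = 8 completes the 17 across.
(2,1) = 16 − 9 = 7 completes the 16 down.
(2,2) = 16 − 7 = 9 completes the 16 across.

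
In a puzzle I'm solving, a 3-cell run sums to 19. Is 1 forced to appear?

Counterexample: {2,8,9} sums to 19 without using 1.

No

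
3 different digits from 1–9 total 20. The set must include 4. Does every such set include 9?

Yes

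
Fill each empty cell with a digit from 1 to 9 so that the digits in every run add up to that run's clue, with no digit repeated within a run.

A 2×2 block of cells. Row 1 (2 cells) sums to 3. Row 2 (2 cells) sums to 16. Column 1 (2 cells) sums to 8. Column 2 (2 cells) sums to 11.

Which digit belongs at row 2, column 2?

3 in 2 cells must be {1,2}; 16 in 2 cells must be {7,9}.
The 3 across and the 11 down share only 2, so (1,2) = 2.
The 16 across and the 8 down share only 7, so (2,1) = 7.
(2,2) = 16 − 7 = 9 completes the 16 across.
(1,1) = 3 − 2 = 1 completes the 3 across.

9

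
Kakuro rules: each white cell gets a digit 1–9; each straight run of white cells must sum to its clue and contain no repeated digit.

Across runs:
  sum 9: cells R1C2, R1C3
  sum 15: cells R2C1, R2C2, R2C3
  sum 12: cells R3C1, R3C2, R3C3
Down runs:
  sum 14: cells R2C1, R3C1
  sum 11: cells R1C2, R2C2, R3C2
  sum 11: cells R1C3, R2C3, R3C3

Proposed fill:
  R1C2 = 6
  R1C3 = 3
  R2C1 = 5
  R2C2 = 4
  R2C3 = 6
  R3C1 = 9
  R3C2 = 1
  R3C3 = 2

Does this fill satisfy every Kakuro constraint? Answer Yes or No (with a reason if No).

Across: 6+3=9; 5+4+6=15; 9+1+2=12. Down: 5+9=14; 6+4+1=11; 3+6+2=11. No digit repeats within any run.

Yes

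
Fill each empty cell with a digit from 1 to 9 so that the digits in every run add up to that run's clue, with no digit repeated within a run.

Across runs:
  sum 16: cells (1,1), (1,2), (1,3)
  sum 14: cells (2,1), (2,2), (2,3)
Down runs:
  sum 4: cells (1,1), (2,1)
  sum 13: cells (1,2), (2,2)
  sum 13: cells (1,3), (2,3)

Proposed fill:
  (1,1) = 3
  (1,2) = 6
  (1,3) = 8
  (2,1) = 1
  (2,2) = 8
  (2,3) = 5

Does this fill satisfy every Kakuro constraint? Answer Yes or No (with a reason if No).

No — the across run (1,1)–(1,3) sums to 17, not 16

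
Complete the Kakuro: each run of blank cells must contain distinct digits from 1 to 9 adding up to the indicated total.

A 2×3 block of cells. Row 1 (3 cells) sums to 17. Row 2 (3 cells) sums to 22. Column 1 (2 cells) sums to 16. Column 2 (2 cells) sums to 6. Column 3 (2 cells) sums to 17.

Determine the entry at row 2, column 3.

8

16 in 2 cells must be {7,9}; 17 in 2 cells must be {8,9}.
The 22 across and the 6 down share only 5, so (2,2) = 5.
(1,2) = 6 − 5 = 1 completes the 6 down.
Given what's placed, (1,3) must be 9 to fit the 17 across and 17 down.
(2,1) = 9: the only remaining digit allowed by both the 22 across and the 16 down.
(2,3) = 22 − 14 = 8 completes the 22 across.
(1,1) = 17 − 10 = 7 completes the 17 across.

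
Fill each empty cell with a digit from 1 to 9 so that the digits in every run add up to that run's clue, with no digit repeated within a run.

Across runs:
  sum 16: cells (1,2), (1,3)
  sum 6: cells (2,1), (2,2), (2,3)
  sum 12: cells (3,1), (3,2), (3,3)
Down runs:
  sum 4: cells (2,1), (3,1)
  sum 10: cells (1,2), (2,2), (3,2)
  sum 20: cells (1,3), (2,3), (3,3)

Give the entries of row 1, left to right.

7 9

16 in 2 cells must be {7,9}; 6 in 3 cells must be {1,2,3}; 4 in 2 cells must be {1,3}.
Only 7 fits (1,2) under both its across sum 16 and down sum 10.
(1,3) = 16 − 7 = 9 completes the 16 across.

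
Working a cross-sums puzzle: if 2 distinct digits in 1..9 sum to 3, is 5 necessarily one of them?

The only way to make 3 from 2 distinct digits is {1,2}, which does not contain 5.

No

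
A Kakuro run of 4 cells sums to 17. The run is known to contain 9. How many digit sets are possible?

4 distinct digits from 1–9 sum between 10 and 30.
Keeping only sets containing 9.
Enumerating: {1,2,5,9}, {1,3,4,9}.

2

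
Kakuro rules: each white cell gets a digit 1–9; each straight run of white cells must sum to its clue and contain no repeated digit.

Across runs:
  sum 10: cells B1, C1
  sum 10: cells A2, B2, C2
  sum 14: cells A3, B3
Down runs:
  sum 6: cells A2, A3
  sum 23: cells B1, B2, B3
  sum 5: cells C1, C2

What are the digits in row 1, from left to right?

23 in 3 cells must be {6,8,9}.
The 10 across and the 23 down share only 6, so B2 = 6.
Intersecting the 14 across with the 6 down forces A3 = 5.
B3 = 14 − 5 = 9 completes the 14 across.
B1 = 23 − 15 = 8 completes the 23 down.
C1 = 10 − 8 = 2 completes the 10 across.
A2 = 6 − 5 = 1 completes the 6 down.
C2 = 10 − 7 = 3 completes the 10 across.

8, 2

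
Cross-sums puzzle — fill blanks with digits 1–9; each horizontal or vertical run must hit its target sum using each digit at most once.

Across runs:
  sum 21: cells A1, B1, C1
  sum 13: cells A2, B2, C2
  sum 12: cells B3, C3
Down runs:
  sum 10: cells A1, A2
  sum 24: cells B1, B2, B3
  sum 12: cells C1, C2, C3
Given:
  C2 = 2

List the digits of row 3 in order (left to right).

9 3

24 in 3 cells must be {7,8,9}.
No cell is forced outright now. B2 can only be 7 or 8 (the digits allowed by both its 13 across and its 24 down). If B2 = 8: that forces A2 = 3, A1 = 7, B1 = 9, after which C1 would have to be in {5} for the 21 across but in {1,3,4,6,7,9} for the 12 down — contradiction. So B2 = 7.
A2 = 13 − 9 = 4 completes the 13 across.
A1 = 10 − 4 = 6 completes the 10 down.
Given what's placed, B1 must be 8 to fit the 21 across and 24 down.
C1 = 21 − 14 = 7 completes the 21 across.
B3 = 24 − 15 = 9 completes the 24 down.
C3 = 12 − 9 = 3 completes the 12 across.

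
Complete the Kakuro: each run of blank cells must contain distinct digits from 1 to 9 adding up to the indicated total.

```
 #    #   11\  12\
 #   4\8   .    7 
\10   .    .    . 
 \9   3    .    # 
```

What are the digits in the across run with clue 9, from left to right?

4 in 2 cells must be {1,3}.
R1C2 = 8 − 7 = 1 completes the 8 across.
R2C1 = 4 − 3 = 1 completes the 4 down.
R2C3 = 12 − 7 = 5 completes the 12 down.
R3C2 = 9 − 3 = 6 completes the 9 across.
R2C2 = 10 − 6 = 4 completes the 10 across.

3, 6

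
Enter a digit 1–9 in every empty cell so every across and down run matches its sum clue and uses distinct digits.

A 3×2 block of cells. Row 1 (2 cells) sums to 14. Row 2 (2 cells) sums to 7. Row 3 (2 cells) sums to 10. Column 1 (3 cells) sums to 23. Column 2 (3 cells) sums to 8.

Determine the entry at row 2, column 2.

23 in 3 cells must be {6,8,9}.
The 14 across and the 8 down share only 5, so (1,2) = 5.
The 7 across and the 23 down share only 6, so (2,1) = 6.
(2,2) = 7 − 6 = 1 completes the 7 across.
(3,2) = 8 − 6 = 2 completes the 8 down.
(1,1) = 14 − 5 = 9 completes the 14 across.
(3,1) = 10 − 2 = 8 completes the 10 across.

1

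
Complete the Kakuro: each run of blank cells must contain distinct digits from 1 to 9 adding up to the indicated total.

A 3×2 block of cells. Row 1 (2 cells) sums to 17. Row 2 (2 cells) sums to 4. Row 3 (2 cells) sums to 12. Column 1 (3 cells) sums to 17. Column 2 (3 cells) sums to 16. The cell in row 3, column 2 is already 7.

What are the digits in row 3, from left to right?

5 7

17 in 2 cells must be {8,9}; 4 in 2 cells must be {1,3}.
(1,2) = 8: the only remaining digit allowed by both the 17 across and the 16 down.
(2,2) = 16 − 15 = 1 completes the 16 down.
(3,1) = 12 − 7 = 5 completes the 12 across.
(1,1) = 17 − 8 = 9 completes the 17 across.
(2,1) = 4 − 1 = 3 completes the 4 across.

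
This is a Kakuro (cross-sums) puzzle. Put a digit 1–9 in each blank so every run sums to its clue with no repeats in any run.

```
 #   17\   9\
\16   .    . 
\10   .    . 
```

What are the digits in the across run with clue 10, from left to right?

16 in 2 cells must be {7,9}; 17 in 2 cells must be {8,9}.
The 16 across and the 17 down share only 9, so R1C1 = 9.
R1C2 = 16 − 9 = 7 completes the 16 across.
R2C1 = 17 − 9 = 8 completes the 17 down.
R2C2 = 10 − 8 = 2 completes the 10 across.

8, 2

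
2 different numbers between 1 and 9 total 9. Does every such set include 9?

Counterexample: {1,8} sums to 9 without using 9.

No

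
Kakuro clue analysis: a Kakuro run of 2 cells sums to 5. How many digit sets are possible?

2

2 distinct digits from 1–9 sum between 3 and 17.
Enumerating: {1,4}, {2,3}.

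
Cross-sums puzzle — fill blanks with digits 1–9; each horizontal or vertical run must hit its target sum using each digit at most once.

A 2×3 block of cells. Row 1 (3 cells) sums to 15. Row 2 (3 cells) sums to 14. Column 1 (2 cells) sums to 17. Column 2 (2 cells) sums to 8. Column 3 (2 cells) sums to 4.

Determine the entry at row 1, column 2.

17 in 2 cells must be {8,9}; 4 in 2 cells must be {1,3}.
Nothing is forced directly, so branch on (1,3), whose candidates are 1 or 3. If (1,3) = 3: that forces (1,1) = 8, after which (1,2) would have to be in {4} for the 15 across but in {1,2,3,5,6,7} for the 8 down — contradiction. So (1,3) = 1.
(2,3) = 4 − 1 = 3 completes the 4 down.
Given what's placed, (2,1) must be 9 to fit the 14 across and 17 down.
(2,2) = 14 − 12 = 2 completes the 14 across.
(1,1) = 17 − 9 = 8 completes the 17 down.
(1,2) = 15 − 9 = 6 completes the 15 across.

6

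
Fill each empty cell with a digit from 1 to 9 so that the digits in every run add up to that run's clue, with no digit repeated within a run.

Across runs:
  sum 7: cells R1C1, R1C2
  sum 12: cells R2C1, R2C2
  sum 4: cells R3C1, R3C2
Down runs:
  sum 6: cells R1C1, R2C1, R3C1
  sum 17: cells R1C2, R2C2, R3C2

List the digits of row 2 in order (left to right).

3 9

4 in 2 cells must be {1,3}; 6 in 3 cells must be {1,2,3}.
The 12 across and the 6 down share only 3, so R2C1 = 3.
R2C2 = 12 − 3 = 9 completes the 12 across.
Given what's placed, R3C1 must be 1 to fit the 4 across and 6 down.
R3C2 = 4 − 1 = 3 completes the 4 across.
R1C1 = 6 − 4 = 2 completes the 6 down.
R1C2 = 7 − 2 = 5 completes the 7 across.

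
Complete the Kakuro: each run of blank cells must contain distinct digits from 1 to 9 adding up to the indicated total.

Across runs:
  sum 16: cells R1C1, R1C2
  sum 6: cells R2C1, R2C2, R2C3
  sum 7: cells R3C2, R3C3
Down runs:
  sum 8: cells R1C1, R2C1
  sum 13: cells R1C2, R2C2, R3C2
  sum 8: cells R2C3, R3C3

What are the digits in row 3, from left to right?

1, 6

16 in 2 cells must be {7,9}; 6 in 3 cells must be {1,2,3}.
The 16 across and the 8 down share only 7, so R1C1 = 7.
R1C2 = 16 − 7 = 9 completes the 16 across.
R2C1 = 8 − 7 = 1 completes the 8 down.
R2C2 = 3: the only remaining digit allowed by both the 6 across and the 13 down.
R2C3 = 6 − 4 = 2 completes the 6 across.
R3C2 = 13 − 12 = 1 completes the 13 down.
R3C3 = 7 − 1 = 6 completes the 7 across.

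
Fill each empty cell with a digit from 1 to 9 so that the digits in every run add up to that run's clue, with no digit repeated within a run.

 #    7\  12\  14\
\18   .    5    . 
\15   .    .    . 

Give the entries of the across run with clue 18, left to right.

4 5 9

R2C2 = 12 − 5 = 7 completes the 12 down.
Nothing is forced directly, so branch on R1C1, whose candidates are 4 or 6. If R1C1 = 6: then R1C3 would have to be in {7} for the 18 across but in {5,6,8,9} for the 14 down — contradiction. So R1C1 = 4.
R1C3 = 18 − 9 = 9 completes the 18 across.
R2C1 = 7 − 4 = 3 completes the 7 down.
R2C3 = 15 − 10 = 5 completes the 15 across.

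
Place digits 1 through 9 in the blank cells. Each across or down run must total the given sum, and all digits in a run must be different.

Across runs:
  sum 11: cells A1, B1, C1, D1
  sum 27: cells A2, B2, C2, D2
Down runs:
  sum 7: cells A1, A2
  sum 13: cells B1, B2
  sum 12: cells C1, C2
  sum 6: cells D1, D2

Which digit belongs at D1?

11 in 4 cells must be {1,2,3,5}.
Only 5 fits B1 under both its across sum 11 and down sum 13.
Given what's placed, C1 must be 3 to fit the 11 across and 12 down.
B2 = 13 − 5 = 8 completes the 13 down.
C2 = 12 − 3 = 9 completes the 12 down.
D2 = 4: the only remaining digit allowed by both the 27 across and the 6 down.
D1 = 6 − 4 = 2 completes the 6 down.

2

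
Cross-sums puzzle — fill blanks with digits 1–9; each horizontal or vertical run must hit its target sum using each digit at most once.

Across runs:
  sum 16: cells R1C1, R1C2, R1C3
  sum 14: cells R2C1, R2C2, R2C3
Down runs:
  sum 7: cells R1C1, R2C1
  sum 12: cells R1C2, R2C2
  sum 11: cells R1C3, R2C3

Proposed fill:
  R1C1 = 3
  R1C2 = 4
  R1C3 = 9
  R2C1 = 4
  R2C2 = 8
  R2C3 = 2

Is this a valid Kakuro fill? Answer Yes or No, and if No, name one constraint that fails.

Yes

Across: 3+4+9=16; 4+8+2=14. Down: 3+4=7; 4+8=12; 9+2=11. No digit repeats within any run.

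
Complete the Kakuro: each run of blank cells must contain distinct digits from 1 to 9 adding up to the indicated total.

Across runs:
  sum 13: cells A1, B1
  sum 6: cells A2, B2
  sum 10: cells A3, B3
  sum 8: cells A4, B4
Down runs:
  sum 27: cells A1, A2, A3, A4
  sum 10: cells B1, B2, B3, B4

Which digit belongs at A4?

10 in 4 cells must be {1,2,3,4}.
Only 4 fits B1 under both its across sum 13 and down sum 10.
A1 = 13 − 4 = 9 completes the 13 across.
Nothing is forced directly, so branch on A2, whose candidates are 4 or 5. If A2 = 4: that forces B2 = 2, A4 = 6, after which B4 would have to be in {2} for the 8 across but in {1,3} for the 10 down — contradiction. So A2 = 5.
B2 = 6 − 5 = 1 completes the 6 across.
No cell is forced outright now. A3 can only be 6 or 7 (the digits allowed by both its 10 across and its 27 down). If A3 = 6: then B3 would have to be in {4} for the 10 across but in {2,3} for the 10 down — contradiction. So A3 = 7.
B3 = 10 − 7 = 3 completes the 10 across.
A4 = 27 − 21 = 6 completes the 27 down.

6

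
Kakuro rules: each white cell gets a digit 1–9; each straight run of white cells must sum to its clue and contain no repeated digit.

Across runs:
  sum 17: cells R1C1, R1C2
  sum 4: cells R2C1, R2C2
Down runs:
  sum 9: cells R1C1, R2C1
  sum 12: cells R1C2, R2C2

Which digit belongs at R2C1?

1

17 in 2 cells must be {8,9}; 4 in 2 cells must be {1,3}.
The 17 across and the 9 down share only 8, so R1C1 = 8.
R1C2 = 17 − 8 = 9 completes the 17 across.
R2C1 = 9 − 8 = 1 completes the 9 down.
R2C2 = 4 − 1 = 3 completes the 4 across.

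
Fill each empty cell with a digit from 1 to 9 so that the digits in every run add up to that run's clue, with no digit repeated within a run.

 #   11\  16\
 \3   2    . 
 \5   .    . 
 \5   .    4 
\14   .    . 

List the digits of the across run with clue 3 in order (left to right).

2 1

3 in 2 cells must be {1,2}; 11 in 4 cells must be {1,2,3,5}.
R1C2 = 3 − 2 = 1 completes the 3 across.
R3C1 = 5 − 4 = 1 completes the 5 across.
R4C1 = 5: the only remaining digit allowed by both the 14 across and the 11 down.
R4C2 = 14 − 5 = 9 completes the 14 across.
R2C1 = 11 − 8 = 3 completes the 11 down.
R2C2 = 5 − 3 = 2 completes the 5 across.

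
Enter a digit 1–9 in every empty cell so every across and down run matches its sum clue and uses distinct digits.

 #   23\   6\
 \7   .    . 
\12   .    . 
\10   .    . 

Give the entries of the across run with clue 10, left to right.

8 2

23 in 3 cells must be {6,8,9}; 6 in 3 cells must be {1,2,3}.
The 7 across and the 23 down share only 6, so R1C1 = 6.
R1C2 = 7 − 6 = 1 completes the 7 across.
Given what's placed, R2C2 must be 3 to fit the 12 across and 6 down.
R3C2 = 6 − 4 = 2 completes the 6 down.
R2C1 = 12 − 3 = 9 completes the 12 across.
R3C1 = 10 − 2 = 8 completes the 10 across.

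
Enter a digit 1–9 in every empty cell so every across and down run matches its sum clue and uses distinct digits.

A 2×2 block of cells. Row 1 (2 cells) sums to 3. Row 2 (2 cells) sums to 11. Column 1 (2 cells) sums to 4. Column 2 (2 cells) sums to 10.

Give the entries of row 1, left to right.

1, 2

3 in 2 cells must be {1,2}; 4 in 2 cells must be {1,3}.
The 3 across and the 4 down share only 1, so (1,1) = 1.
(1,2) = 3 − 1 = 2 completes the 3 across.
(2,1) = 4 − 1 = 3 completes the 4 down.
(2,2) = 11 − 3 = 8 completes the 11 across.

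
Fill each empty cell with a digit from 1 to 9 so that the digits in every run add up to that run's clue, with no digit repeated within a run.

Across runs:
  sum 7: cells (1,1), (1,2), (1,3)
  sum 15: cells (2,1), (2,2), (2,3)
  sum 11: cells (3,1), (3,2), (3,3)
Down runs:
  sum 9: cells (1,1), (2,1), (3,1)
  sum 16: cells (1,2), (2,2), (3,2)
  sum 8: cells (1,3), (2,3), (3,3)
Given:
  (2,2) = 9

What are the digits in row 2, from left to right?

1 9 5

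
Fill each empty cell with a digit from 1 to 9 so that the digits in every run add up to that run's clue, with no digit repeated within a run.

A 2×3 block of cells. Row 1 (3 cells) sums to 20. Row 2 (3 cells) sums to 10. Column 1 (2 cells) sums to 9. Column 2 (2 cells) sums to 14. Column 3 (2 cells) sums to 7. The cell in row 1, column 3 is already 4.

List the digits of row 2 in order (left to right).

(1,1) = 7: the only remaining digit allowed by both the 20 across and the 9 down.
(1,2) = 20 − 11 = 9 completes the 20 across.
(2,1) = 9 − 7 = 2 completes the 9 down.
(2,2) = 14 − 9 = 5 completes the 14 down.
(2,3) = 10 − 7 = 3 completes the 10 across.

2 5 3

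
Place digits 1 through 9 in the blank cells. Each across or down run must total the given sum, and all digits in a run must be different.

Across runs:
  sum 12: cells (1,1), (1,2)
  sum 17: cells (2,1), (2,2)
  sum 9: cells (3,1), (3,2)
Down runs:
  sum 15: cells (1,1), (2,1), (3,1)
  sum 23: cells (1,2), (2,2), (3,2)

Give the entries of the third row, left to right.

17 in 2 cells must be {8,9}; 23 in 3 cells must be {6,8,9}.
Nothing is forced directly, so branch on (3,2), whose candidates are 6 or 8. If (3,2) = 8: that forces (1,2) = 9, after which (2,2) would have to be in {8,9} for the 17 across but in {6} for the 23 down — contradiction. So (3,2) = 6.
(3,1) = 9 − 6 = 3 completes the 9 across.
Given what's placed, (2,1) must be 8 to fit the 17 across and 15 down.
(2,2) = 17 − 8 = 9 completes the 17 across.
(1,1) = 15 − 11 = 4 completes the 15 down.
(1,2) = 12 − 4 = 8 completes the 12 across.

3 6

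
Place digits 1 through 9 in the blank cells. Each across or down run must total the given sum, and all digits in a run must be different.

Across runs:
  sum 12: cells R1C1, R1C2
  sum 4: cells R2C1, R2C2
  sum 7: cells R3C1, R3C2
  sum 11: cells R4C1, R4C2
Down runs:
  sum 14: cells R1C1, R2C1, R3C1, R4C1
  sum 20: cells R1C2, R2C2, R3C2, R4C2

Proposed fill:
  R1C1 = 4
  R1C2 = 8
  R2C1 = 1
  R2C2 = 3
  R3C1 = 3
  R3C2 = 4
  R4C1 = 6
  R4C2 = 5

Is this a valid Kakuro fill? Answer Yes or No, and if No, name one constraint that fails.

Yes

Across: 4+8=12; 1+3=4; 3+4=7; 6+5=11. Down: 4+1+3+6=14; 8+3+4+5=20. No digit repeats within any run.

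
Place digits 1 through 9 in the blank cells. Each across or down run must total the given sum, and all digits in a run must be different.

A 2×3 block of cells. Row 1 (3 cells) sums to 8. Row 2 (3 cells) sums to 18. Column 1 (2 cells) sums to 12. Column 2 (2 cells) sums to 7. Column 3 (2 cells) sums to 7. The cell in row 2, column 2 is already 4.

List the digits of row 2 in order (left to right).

8 4 6

(1,2) = 7 − 4 = 3 completes the 7 down.
Given what's placed, (1,1) must be 4 to fit the 8 across and 12 down.
(1,3) = 8 − 7 = 1 completes the 8 across.
(2,1) = 12 − 4 = 8 completes the 12 down.
(2,3) = 18 − 12 = 6 completes the 18 across.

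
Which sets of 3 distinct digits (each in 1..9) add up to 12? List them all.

3 distinct digits from 1–9 sum between 6 and 24.

{1,2,9}; {1,3,8}; {1,4,7}; {1,5,6}; {2,3,7}; {2,4,6}; {3,4,5}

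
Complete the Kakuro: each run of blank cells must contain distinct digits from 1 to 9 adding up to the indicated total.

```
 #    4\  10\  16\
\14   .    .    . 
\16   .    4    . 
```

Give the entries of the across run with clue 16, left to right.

3 4 9

4 in 2 cells must be {1,3}; 16 in 2 cells must be {7,9}.
R1C2 = 10 − 4 = 6 completes the 10 down.
Given what's placed, R1C3 must be 7 to fit the 14 across and 16 down.
R2C1 = 3: the only remaining digit allowed by both the 16 across and the 4 down.
R2C3 = 16 − 7 = 9 completes the 16 across.
R1C1 = 14 − 13 = 1 completes the 14 across.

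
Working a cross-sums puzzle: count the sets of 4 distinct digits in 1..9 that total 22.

4 distinct digits from 1–9 sum between 10 and 30.

11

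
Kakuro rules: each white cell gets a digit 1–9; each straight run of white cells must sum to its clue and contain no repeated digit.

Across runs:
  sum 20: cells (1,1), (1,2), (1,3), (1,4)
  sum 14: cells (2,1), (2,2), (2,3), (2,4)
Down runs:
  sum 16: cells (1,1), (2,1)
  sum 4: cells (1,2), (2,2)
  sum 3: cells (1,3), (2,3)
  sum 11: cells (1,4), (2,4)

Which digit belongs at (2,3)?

16 in 2 cells must be {7,9}; 4 in 2 cells must be {1,3}; 3 in 2 cells must be {1,2}.
Only 7 fits (2,1) under both its across sum 14 and down sum 16.
Given what's placed, (2,2) must be 1 to fit the 14 across and 4 down.
(2,3) = 2: the only remaining digit allowed by both the 14 across and the 3 down.

2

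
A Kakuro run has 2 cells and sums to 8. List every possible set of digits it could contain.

{1,7}; {2,6}; {3,5}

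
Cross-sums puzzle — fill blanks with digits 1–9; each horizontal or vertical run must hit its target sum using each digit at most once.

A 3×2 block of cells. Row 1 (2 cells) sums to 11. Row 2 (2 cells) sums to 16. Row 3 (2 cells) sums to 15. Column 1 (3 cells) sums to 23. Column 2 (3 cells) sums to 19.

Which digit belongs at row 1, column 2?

16 in 2 cells must be {7,9}; 23 in 3 cells must be {6,8,9}.
The 16 across and the 23 down share only 9, so (2,1) = 9.
(2,2) = 16 − 9 = 7 completes the 16 across.
Nothing is forced directly, so branch on (1,1), whose candidates are 6 or 8. If (1,1) = 6: then (1,2) would have to be in {5} for the 11 across but in {3,4,8,9} for the 19 down — contradiction. So (1,1) = 8.
(1,2) = 11 − 8 = 3 completes the 11 across.
(3,1) = 23 − 17 = 6 completes the 23 down.
(3,2) = 15 − 6 = 9 completes the 15 across.

3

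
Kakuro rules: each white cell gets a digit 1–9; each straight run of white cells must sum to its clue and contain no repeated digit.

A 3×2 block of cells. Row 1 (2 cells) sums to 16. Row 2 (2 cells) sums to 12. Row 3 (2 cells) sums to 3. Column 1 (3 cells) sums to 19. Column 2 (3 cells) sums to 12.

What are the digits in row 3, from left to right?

16 in 2 cells must be {7,9}; 3 in 2 cells must be {1,2}.
The 3 across and the 19 down share only 2, so (3,1) = 2.
(3,2) = 3 − 2 = 1 completes the 3 across.
Given what's placed, (1,1) must be 9 to fit the 16 across and 19 down.
(1,2) = 16 − 9 = 7 completes the 16 across.
(2,1) = 19 − 11 = 8 completes the 19 down.
(2,2) = 12 − 8 = 4 completes the 12 across.

2, 1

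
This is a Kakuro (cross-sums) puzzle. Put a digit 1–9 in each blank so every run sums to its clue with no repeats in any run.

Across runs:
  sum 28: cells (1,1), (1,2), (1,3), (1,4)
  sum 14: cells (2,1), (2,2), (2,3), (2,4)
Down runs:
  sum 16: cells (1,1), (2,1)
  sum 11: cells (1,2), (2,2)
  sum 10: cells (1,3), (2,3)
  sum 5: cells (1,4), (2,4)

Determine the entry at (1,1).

16 in 2 cells must be {7,9}.
Only 4 fits (1,4) under both its across sum 28 and down sum 5.
The 14 across and the 16 down share only 7, so (2,1) = 7.
(2,4) = 5 − 4 = 1 completes the 5 down.
(1,1) = 16 − 7 = 9 completes the 16 down.

9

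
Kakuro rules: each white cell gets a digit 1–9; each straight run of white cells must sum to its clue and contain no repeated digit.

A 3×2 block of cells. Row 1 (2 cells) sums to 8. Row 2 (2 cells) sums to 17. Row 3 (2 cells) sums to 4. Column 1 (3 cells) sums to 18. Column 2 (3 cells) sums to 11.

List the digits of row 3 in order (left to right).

3, 1

17 in 2 cells must be {8,9}; 4 in 2 cells must be {1,3}.
The 17 across and the 11 down share only 8, so (2,2) = 8.
Given what's placed, (3,2) must be 1 to fit the 4 across and 11 down.
(1,2) = 11 − 9 = 2 completes the 11 down.
(2,1) = 17 − 8 = 9 completes the 17 across.
(3,1) = 4 − 1 = 3 completes the 4 across.
(1,1) = 8 − 2 = 6 completes the 8 across.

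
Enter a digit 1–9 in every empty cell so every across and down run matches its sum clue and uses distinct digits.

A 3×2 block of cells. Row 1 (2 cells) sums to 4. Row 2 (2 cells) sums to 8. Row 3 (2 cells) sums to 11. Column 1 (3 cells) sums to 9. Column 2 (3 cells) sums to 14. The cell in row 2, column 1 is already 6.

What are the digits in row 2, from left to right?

4 in 2 cells must be {1,3}.
Given what's placed, (1,1) must be 1 to fit the 4 across and 9 down.
(1,2) = 4 − 1 = 3 completes the 4 across.
(2,2) = 8 − 6 = 2 completes the 8 across.
(3,1) = 9 − 7 = 2 completes the 9 down.
(3,2) = 11 − 2 = 9 completes the 11 across.

6 2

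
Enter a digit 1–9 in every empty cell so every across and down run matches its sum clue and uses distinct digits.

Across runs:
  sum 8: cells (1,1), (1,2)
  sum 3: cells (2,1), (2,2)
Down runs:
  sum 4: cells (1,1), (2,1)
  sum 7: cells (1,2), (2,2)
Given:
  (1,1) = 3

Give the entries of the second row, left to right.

3 in 2 cells must be {1,2}; 4 in 2 cells must be {1,3}.
(1,2) = 8 − 3 = 5 completes the 8 across.
(2,1) = 4 − 3 = 1 completes the 4 down.
(2,2) = 3 − 1 = 2 completes the 3 across.

1 2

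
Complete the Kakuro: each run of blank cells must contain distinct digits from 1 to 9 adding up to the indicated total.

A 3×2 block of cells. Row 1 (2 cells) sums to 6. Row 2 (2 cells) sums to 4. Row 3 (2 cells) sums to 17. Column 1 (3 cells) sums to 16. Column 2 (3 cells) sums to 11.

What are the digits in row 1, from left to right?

4, 2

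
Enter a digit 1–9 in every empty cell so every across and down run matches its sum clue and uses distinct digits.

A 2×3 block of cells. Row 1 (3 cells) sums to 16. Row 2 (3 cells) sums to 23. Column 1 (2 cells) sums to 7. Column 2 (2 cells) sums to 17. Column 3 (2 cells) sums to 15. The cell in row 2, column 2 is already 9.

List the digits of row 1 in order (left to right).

23 in 3 cells must be {6,8,9}; 17 in 2 cells must be {8,9}.
(1,2) = 17 − 9 = 8 completes the 17 down.
(2,1) = 6: the only remaining digit allowed by both the 23 across and the 7 down.
(2,3) = 23 − 15 = 8 completes the 23 across.
(1,1) = 7 − 6 = 1 completes the 7 down.
(1,3) = 16 − 9 = 7 completes the 16 across.

1, 8, 7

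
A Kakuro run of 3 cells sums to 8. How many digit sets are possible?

2

3 distinct digits from 1–9 sum between 6 and 24.
Enumerating: {1,2,5}, {1,3,4}.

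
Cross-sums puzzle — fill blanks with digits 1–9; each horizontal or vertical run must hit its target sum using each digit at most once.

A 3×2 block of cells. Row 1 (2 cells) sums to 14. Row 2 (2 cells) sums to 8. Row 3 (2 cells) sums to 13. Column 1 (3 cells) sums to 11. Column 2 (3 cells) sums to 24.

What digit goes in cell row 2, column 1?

1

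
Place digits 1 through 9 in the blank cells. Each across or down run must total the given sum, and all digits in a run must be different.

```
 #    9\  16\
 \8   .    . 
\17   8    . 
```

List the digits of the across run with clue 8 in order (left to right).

17 in 2 cells must be {8,9}; 16 in 2 cells must be {7,9}.
R1C1 = 9 − 8 = 1 completes the 9 down.
R1C2 = 8 − 1 = 7 completes the 8 across.
R2C2 = 17 − 8 = 9 completes the 17 across.

1, 7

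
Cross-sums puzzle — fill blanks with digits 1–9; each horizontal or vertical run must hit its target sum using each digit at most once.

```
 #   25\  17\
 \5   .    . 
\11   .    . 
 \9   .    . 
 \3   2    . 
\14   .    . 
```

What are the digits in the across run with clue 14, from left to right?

9 5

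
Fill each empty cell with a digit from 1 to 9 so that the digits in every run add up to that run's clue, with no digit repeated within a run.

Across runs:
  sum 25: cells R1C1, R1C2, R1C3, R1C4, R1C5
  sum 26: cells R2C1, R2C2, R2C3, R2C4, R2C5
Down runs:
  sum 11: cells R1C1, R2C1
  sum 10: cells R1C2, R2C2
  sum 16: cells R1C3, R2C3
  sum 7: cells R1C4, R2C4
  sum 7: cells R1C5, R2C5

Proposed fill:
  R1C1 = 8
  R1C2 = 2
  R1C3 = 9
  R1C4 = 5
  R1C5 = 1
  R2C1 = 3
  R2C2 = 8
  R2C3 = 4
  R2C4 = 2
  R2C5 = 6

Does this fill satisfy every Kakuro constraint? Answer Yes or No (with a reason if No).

No — the across run R2C1–R2C5 sums to 23, not 26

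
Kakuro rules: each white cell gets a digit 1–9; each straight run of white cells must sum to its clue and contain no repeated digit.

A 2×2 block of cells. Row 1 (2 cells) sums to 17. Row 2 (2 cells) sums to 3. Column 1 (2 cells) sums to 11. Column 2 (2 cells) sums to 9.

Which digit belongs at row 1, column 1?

17 in 2 cells must be {8,9}; 3 in 2 cells must be {1,2}.
The 17 across and the 9 down share only 8, so (1,2) = 8.
The 3 across and the 11 down share only 2, so (2,1) = 2.
(2,2) = 3 − 2 = 1 completes the 3 across.
(1,1) = 17 − 8 = 9 completes the 17 across.

9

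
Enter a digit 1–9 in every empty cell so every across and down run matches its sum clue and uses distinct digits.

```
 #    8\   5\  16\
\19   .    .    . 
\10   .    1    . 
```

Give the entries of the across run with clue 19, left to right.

16 in 2 cells must be {7,9}.
R1C2 = 5 − 1 = 4 completes the 5 down.
R2C3 = 7: the only remaining digit allowed by both the 10 across and the 16 down.
R1C3 = 16 − 7 = 9 completes the 16 down.
R2C1 = 10 − 8 = 2 completes the 10 across.
R1C1 = 19 − 13 = 6 completes the 19 across.

6 4 9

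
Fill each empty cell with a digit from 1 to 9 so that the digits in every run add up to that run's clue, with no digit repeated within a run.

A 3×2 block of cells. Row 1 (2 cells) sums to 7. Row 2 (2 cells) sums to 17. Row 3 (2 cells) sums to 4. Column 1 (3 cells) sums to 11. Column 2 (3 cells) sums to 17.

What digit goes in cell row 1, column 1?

17 in 2 cells must be {8,9}; 4 in 2 cells must be {1,3}.
The 17 across and the 11 down share only 8, so (2,1) = 8.
(2,2) = 17 − 8 = 9 completes the 17 across.
Given what's placed, (3,1) must be 1 to fit the 4 across and 11 down.
(3,2) = 4 − 1 = 3 completes the 4 across.
(1,1) = 11 − 9 = 2 completes the 11 down.
(1,2) = 7 − 2 = 5 completes the 7 across.

2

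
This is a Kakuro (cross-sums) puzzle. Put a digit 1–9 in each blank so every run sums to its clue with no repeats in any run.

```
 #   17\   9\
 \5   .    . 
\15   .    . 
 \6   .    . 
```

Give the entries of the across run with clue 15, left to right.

The 15 across and the 9 down share only 6, so R2C2 = 6.
R2C1 = 15 − 6 = 9 completes the 15 across.
Nothing is forced directly, so branch on R1C2, whose candidates are 1 or 2. If R1C2 = 1: then R1C1 would have to be in {4} for the 5 across but in {1,2,3,5,6,7} for the 17 down — contradiction. So R1C2 = 2.
R1C1 = 5 − 2 = 3 completes the 5 across.
R3C1 = 17 − 12 = 5 completes the 17 down.
R3C2 = 6 − 5 = 1 completes the 6 across.

9 6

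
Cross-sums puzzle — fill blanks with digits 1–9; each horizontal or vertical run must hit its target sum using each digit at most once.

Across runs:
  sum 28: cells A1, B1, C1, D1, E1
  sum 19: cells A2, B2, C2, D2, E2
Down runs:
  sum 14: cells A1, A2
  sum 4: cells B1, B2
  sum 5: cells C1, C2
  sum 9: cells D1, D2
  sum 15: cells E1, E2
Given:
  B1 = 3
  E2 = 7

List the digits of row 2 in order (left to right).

5 1 4 2 7

4 in 2 cells must be {1,3}.
E1 = 15 − 7 = 8 completes the 15 down.
B2 = 4 − 3 = 1 completes the 4 down.
Nothing is forced directly, so branch on A1, whose candidates are 6 or 9. If A1 = 6: then A2 would have to be in {2,3,4,5,6} for the 19 across but in {8} for the 14 down — contradiction. So A1 = 9.
A2 = 14 − 9 = 5 completes the 14 down.
Nothing is forced directly, so branch on C2, whose candidates are 2 or 4. If C2 = 2: then C1 would have to be in {1,2,6,7} for the 28 across but in {3} for the 5 down — contradiction. So C2 = 4.
C1 = 5 − 4 = 1 completes the 5 down.
D1 = 28 − 21 = 7 completes the 28 across.
D2 = 19 − 17 = 2 completes the 19 across.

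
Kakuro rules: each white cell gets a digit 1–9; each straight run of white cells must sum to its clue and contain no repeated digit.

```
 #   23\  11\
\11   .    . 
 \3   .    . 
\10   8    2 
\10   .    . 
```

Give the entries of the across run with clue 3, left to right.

3 in 2 cells must be {1,2}; 11 in 4 cells must be {1,2,3,5}.
Given what's placed, R2C2 must be 1 to fit the 3 across and 11 down.
R4C2 = 3: the only remaining digit allowed by both the 10 across and the 11 down.
R1C2 = 11 − 6 = 5 completes the 11 down.
R2C1 = 3 − 1 = 2 completes the 3 across.
R4C1 = 10 − 3 = 7 completes the 10 across.
R1C1 = 11 − 5 = 6 completes the 11 across.

2, 1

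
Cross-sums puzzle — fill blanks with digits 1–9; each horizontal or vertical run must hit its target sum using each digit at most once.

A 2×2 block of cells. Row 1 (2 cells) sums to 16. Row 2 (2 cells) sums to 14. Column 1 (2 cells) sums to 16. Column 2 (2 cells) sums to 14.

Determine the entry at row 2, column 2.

16 in 2 cells must be {7,9}.
The 16 across and the 14 down share only 9, so (1,2) = 9.
The 14 across and the 16 down share only 9, so (2,1) = 9.
(2,2) = 14 − 9 = 5 completes the 14 across.
(1,1) = 16 − 9 = 7 completes the 16 across.

5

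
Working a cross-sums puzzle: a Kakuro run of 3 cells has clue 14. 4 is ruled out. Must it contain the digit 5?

No

Counterexample: {1,6,7} sums to 14 under that restriction without using 5.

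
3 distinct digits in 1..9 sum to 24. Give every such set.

3 distinct digits from 1–9 sum between 6 and 24.
Only one set works: {7,8,9}.

{7,8,9}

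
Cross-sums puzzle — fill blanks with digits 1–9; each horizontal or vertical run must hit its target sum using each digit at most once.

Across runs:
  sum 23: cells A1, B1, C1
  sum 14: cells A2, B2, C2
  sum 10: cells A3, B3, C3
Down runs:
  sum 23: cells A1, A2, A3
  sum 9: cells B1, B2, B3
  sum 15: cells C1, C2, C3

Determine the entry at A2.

8

23 in 3 cells must be {6,8,9}.
Only 6 fits B1 under both its across sum 23 and down sum 9.
Only 6 fits A3 under both its across sum 10 and down sum 23.
B3 = 1: the only remaining digit allowed by both the 10 across and the 9 down.
C3 = 10 − 7 = 3 completes the 10 across.
Given what's placed, C1 must be 8 to fit the 23 across and 15 down.
B2 = 9 − 7 = 2 completes the 9 down.
C2 = 15 − 11 = 4 completes the 15 down.
A1 = 23 − 14 = 9 completes the 23 across.
A2 = 14 − 6 = 8 completes the 14 across.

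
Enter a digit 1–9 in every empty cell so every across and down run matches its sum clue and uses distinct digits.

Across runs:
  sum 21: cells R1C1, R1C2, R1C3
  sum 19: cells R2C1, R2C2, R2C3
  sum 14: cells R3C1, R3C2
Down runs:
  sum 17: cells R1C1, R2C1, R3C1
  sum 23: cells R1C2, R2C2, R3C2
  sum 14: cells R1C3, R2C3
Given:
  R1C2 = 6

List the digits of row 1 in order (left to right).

7 6 8

23 in 3 cells must be {6,8,9}.
R1C3 = 8: the only remaining digit allowed by both the 21 across and the 14 down.
R2C3 = 14 − 8 = 6 completes the 14 down.
R1C1 = 21 − 14 = 7 completes the 21 across.
No cell is forced outright now. R2C2 can only be 8 or 9 (the digits allowed by both its 19 across and its 23 down). If R2C2 = 8: then R2C1 would have to be in {5} for the 19 across but in {1,2,4,6,8,9} for the 17 down — contradiction. So R2C2 = 9.
R2C1 = 19 − 15 = 4 completes the 19 across.
R3C1 = 17 − 11 = 6 completes the 17 down.
R3C2 = 14 − 6 = 8 completes the 14 across.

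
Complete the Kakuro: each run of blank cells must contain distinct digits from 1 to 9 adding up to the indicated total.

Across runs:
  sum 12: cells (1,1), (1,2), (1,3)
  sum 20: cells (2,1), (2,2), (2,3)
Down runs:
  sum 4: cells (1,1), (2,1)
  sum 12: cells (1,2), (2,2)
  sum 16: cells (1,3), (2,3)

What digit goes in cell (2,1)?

3

4 in 2 cells must be {1,3}; 16 in 2 cells must be {7,9}.
The 20 across and the 4 down share only 3, so (2,1) = 3.
Given what's placed, (2,3) must be 9 to fit the 20 across and 16 down.
(1,1) = 4 − 3 = 1 completes the 4 down.
(1,3) = 16 − 9 = 7 completes the 16 down.
(2,2) = 20 − 12 = 8 completes the 20 across.
(1,2) = 12 − 8 = 4 completes the 12 across.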